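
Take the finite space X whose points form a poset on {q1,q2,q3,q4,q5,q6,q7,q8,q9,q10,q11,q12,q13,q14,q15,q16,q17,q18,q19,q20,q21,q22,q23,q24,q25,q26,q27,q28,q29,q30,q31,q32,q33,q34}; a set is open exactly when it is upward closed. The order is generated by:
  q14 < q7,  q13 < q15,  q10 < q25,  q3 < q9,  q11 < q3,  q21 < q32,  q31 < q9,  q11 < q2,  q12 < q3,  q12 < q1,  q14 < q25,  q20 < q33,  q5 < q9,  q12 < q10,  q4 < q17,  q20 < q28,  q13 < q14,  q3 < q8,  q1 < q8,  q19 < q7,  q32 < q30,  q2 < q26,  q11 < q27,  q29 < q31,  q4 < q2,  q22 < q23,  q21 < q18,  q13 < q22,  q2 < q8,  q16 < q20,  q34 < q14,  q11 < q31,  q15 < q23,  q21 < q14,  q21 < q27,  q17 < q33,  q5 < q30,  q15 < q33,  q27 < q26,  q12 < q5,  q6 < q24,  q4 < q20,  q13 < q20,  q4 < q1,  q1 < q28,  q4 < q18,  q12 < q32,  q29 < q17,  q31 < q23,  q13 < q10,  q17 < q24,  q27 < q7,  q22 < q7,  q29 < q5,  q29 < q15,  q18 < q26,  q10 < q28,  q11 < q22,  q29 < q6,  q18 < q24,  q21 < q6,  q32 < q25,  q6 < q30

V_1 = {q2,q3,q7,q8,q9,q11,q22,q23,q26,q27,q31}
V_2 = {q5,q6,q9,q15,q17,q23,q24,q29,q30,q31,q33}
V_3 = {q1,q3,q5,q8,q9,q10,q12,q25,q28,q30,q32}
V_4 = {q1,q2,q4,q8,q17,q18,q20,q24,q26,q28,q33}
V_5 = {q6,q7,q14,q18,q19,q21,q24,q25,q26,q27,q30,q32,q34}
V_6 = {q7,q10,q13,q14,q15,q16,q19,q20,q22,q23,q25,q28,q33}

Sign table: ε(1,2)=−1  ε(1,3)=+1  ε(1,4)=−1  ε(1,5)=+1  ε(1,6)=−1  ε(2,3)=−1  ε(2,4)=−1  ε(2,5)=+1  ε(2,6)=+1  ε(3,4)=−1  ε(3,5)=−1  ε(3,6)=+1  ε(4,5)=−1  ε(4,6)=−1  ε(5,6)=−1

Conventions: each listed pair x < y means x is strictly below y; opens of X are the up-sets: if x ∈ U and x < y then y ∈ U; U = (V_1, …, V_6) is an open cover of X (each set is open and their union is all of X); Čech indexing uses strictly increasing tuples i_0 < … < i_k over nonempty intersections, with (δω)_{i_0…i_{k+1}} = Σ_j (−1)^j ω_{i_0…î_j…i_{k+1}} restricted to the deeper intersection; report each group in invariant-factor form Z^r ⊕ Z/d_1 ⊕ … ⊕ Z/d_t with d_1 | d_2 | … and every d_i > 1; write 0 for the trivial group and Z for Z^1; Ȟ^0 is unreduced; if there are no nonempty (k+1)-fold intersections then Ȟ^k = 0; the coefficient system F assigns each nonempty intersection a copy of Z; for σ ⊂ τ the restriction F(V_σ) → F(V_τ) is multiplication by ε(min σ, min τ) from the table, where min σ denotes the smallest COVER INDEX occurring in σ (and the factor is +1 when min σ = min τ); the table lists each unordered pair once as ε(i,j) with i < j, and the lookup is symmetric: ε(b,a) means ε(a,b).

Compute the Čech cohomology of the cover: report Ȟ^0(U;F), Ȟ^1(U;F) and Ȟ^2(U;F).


nerve simplices:
  V12={q9,q23,q31} V13={q3,q8,q9} V14={q2,q8,q26} V15={q7,q26,q27} V16={q7,q22,q23} V23={q5,q9,q30} V24={q17,q24,q33} V25={q6,q24,q30} V26={q15,q23,q33} V34={q1,q8,q28} V35={q25,q30,q32} V36={q10,q25,q28} V45={q18,q24,q26} V46={q20,q28,q33} V56={q7,q14,q19,q25}
  V123={q9} V126={q23} V134={q8} V145={q26} V156={q7} V235={q30} V245={q24} V246={q33} V346={q28} V356={q25}
C dims 6,15,10; δ0: rk 6, SNF 1^5·2; δ1: rk 9, SNF 1^9
degree 0: 6−6−0 = 0 → Ȟ^0 ≅ 0
degree 1: 15−9−6 = 0 plus torsion [2] → Ȟ^1 ≅ Z/2
degree 2: 10−0−9 = 1 → Ȟ^2 ≅ Z

Ȟ^0(U;F) ≅ 0, Ȟ^1(U;F) ≅ Z/2, Ȟ^2(U;F) ≅ Z


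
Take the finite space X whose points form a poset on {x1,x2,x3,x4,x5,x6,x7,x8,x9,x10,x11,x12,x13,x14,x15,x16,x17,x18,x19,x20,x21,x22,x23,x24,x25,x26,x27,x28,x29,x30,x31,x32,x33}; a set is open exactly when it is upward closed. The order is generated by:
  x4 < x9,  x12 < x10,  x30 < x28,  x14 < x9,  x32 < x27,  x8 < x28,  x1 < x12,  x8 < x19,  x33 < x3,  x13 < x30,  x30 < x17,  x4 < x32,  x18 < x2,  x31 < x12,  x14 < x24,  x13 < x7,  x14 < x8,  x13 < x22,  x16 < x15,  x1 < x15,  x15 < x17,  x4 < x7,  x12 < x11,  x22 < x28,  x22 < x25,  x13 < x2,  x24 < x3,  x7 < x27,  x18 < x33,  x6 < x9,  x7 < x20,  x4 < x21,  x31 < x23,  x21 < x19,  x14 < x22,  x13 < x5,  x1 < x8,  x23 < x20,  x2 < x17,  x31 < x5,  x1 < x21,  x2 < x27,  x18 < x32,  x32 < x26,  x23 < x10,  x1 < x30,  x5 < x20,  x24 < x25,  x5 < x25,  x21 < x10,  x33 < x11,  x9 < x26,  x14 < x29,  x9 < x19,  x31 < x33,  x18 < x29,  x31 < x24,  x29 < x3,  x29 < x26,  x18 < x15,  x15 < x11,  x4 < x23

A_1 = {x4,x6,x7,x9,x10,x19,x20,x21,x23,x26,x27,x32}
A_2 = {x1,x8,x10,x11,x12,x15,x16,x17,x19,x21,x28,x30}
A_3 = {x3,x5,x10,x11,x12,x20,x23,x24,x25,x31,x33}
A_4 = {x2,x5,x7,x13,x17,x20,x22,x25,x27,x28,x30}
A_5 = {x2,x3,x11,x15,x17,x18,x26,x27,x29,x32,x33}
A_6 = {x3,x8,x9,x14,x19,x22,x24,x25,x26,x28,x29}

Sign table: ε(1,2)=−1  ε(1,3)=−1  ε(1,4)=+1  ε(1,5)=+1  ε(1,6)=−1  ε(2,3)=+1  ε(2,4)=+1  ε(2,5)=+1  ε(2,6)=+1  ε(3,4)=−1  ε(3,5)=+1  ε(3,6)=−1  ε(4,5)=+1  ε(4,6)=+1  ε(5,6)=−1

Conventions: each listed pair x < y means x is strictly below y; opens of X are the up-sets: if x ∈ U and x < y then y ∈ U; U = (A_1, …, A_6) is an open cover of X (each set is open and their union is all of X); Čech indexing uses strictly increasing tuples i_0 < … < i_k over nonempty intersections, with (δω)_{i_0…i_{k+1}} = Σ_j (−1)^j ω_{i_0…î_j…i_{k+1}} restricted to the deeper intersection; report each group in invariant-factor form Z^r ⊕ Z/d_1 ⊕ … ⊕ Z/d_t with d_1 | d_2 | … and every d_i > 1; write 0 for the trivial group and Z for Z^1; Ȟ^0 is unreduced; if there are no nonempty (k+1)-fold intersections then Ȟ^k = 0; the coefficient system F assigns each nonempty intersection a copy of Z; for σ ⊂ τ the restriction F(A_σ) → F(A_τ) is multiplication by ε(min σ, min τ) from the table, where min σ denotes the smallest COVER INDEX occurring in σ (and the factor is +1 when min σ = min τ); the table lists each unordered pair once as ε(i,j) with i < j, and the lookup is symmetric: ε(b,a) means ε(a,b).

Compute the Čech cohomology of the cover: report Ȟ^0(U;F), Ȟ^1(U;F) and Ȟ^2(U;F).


intersection data:
  A12={x10,x19,x21} A13={x10,x20,x23} A14={x7,x20,x27} A15={x26,x27,x32} A16={x9,x19,x26} A23={x10,x11,x12} A24={x17,x28,x30} A25={x11,x15,x17} A26={x8,x19,x28} A34={x5,x20,x25} A35={x3,x11,x33} A36={x3,x24,x25} A45={x2,x17,x27} A46={x22,x25,x28} A56={x3,x26,x29}
  A123={x10} A126={x19} A134={x20} A145={x27} A156={x26} A235={x11} A245={x17} A246={x28} A346={x25} A356={x3}
C dims 6,15,10; δ0: rk 6, SNF 1^5·2; δ1: rk 9, SNF 1^9
Ȟ^0 = (6 − 6) − 0 = 0, so Ȟ^0 ≅ 0
Ȟ^1 = (15 − 9) − 6 = 0 plus torsion [2], so Ȟ^1 ≅ Z/2
Ȟ^2 = (10 − 0) − 9 = 1, so Ȟ^2 ≅ Z

Ȟ^0 = 0; Ȟ^1 = Z/2; Ȟ^2 = Z


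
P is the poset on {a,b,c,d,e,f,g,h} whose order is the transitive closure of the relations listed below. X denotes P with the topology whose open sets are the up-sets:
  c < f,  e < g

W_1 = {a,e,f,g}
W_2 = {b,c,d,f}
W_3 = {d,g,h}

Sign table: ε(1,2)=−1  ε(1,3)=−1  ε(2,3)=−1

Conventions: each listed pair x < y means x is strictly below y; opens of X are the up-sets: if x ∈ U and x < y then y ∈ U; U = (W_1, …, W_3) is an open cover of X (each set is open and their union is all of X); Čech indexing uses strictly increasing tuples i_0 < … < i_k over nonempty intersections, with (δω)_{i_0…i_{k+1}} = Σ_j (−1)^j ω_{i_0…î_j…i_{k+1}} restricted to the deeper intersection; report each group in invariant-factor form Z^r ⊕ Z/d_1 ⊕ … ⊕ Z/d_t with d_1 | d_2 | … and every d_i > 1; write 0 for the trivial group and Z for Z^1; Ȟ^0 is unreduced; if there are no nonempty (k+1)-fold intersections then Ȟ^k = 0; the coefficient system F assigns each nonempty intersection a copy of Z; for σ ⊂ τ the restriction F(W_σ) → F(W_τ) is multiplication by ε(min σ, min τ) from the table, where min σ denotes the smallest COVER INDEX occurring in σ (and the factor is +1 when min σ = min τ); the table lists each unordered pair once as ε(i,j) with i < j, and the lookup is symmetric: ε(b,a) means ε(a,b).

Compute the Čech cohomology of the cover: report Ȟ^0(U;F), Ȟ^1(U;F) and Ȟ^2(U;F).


Ȟ^0 ≅ 0, Ȟ^1 ≅ Z/2 and Ȟ^2 ≅ 0

nonempty overlaps:
  W12={f} W13={g} W23={d}
C dims 3,3; δ0: rk 3, SNF 1^2·2
degree 0: 3−3−0 = 0 → Ȟ^0 ≅ 0
degree 1: 3−0−3 = 0 plus torsion [2] → Ȟ^1 ≅ Z/2
degree 2: 0−0−0 = 0 → Ȟ^2 ≅ 0


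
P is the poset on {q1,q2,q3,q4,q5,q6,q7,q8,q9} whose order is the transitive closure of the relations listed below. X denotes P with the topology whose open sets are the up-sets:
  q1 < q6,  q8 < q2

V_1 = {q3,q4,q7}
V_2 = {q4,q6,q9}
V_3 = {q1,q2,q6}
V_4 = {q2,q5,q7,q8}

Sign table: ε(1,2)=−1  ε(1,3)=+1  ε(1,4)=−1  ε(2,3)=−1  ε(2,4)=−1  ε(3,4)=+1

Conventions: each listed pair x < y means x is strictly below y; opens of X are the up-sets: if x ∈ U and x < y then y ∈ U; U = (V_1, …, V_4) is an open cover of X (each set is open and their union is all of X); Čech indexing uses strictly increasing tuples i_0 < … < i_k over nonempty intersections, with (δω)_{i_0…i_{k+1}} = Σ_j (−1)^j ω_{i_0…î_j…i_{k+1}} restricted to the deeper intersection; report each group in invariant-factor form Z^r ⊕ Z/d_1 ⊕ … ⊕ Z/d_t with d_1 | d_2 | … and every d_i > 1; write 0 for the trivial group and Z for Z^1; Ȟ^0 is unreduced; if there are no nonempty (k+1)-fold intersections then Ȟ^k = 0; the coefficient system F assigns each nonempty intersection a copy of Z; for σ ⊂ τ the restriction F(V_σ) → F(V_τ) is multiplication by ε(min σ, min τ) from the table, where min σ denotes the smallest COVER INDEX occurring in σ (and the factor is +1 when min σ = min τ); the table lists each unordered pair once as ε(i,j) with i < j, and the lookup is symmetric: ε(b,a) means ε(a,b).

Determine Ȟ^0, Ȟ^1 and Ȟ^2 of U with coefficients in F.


Ȟ^0(U;F) ≅ 0, Ȟ^1(U;F) ≅ Z/2, Ȟ^2(U;F) ≅ 0

nonempty overlaps:
  V12={q4} V14={q7} V23={q6} V34={q2}
C dims 4,4; δ0: rk 4, SNF 1^3·2
degree 0: 4−4−0 = 0 → Ȟ^0 ≅ 0
degree 1: 4−0−4 = 0 plus torsion [2] → Ȟ^1 ≅ Z/2
degree 2: 0−0−0 = 0 → Ȟ^2 ≅ 0


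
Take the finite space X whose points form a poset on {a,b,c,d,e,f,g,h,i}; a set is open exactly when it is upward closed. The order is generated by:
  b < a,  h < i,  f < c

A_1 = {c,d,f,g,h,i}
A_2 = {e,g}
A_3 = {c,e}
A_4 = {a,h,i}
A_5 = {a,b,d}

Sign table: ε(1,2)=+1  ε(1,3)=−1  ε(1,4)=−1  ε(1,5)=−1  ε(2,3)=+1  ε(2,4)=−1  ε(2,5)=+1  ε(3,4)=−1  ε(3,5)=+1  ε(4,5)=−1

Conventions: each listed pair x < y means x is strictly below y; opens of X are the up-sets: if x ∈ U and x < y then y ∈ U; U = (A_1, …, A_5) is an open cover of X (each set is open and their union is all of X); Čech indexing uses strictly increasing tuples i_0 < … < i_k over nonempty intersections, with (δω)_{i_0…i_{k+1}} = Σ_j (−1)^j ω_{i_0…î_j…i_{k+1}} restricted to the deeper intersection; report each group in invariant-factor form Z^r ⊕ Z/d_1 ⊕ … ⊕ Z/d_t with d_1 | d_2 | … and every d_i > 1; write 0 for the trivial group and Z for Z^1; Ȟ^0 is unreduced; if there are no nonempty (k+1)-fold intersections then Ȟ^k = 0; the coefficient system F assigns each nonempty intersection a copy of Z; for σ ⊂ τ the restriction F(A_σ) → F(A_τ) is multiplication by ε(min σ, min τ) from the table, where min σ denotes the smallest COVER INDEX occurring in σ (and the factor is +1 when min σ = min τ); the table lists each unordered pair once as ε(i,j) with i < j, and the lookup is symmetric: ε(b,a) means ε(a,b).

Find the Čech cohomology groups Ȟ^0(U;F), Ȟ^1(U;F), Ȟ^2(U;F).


cover nerve:
  A12={g} A13={c} A14={h,i} A15={d} A23={e} A45={a}
C dims 5,6; δ0: rk 5, SNF 1^4·2
Ȟ^0: (5−5)−0=0 ⇒ 0
Ȟ^1: (6−0)−5=1 plus torsion [2] ⇒ Z ⊕ Z/2
Ȟ^2: (0−0)−0=0 ⇒ 0

Ȟ^0(U;F) ≅ 0; Ȟ^1(U;F) ≅ Z ⊕ Z/2; Ȟ^2(U;F) ≅ 0


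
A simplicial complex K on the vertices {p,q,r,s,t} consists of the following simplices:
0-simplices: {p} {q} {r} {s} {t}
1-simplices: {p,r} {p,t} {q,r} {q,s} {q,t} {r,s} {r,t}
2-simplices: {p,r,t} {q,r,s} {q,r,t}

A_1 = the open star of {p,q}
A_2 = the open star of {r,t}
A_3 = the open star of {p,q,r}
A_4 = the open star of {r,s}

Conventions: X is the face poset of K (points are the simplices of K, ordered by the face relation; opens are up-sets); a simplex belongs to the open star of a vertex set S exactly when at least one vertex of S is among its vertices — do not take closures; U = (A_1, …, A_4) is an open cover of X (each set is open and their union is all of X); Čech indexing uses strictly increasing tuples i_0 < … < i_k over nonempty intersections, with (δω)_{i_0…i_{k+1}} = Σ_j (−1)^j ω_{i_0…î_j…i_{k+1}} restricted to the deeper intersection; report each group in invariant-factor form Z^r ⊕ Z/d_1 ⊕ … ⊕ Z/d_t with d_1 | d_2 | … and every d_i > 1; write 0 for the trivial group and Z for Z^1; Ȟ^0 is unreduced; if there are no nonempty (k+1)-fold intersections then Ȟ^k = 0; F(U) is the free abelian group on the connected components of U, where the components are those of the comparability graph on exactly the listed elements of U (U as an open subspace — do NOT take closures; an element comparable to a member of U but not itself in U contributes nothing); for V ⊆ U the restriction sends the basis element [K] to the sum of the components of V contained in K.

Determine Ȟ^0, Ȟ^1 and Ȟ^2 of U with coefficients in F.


nonempty intersections:
  A1={{p},{q},{p,r},{p,t},{q,r},{q,s},{q,t},{p,r,t},{q,r,s},{q,r,t}} A2={{r},{t},{p,r},{p,t},{q,r},{q,t},{r,s},{r,t},{p,r,t},{q,r,s},{q,r,t}} A3={{p},{q},{r},{p,r},{p,t},{q,r},{q,s},{q,t},{r,s},{r,t},{p,r,t},{q,r,s},{q,r,t}} A4={{r},{s},{p,r},{q,r},{q,s},{r,s},{r,t},{p,r,t},{q,r,s},{q,r,t}}
  A12={{p,r},{p,t},{q,r},{q,t},{p,r,t},{q,r,s},{q,r,t}} A13={{p},{q},{p,r},{p,t},{q,r},{q,s},{q,t},{p,r,t},{q,r,s},{q,r,t}} A14={{p,r},{q,r},{q,s},{p,r,t},{q,r,s},{q,r,t}} A23={{r},{p,r},{p,t},{q,r},{q,t},{r,s},{r,t},{p,r,t},{q,r,s},{q,r,t}} A24={{r},{p,r},{q,r},{r,s},{r,t},{p,r,t},{q,r,s},{q,r,t}} A34={{r},{p,r},{q,r},{q,s},{r,s},{r,t},{p,r,t},{q,r,s},{q,r,t}}
  A123={{p,r},{p,t},{q,r},{q,t},{p,r,t},{q,r,s},{q,r,t}} A124={{p,r},{q,r},{p,r,t},{q,r,s},{q,r,t}} A134={{p,r},{q,r},{q,s},{p,r,t},{q,r,s},{q,r,t}} A234={{r},{p,r},{q,r},{r,s},{r,t},{p,r,t},{q,r,s},{q,r,t}}
  A1234={{p,r},{q,r},{p,r,t},{q,r,s},{q,r,t}}
components per intersection:
  A1: {{p},{p,r},{p,t},{p,r,t}} {{q},{q,r},{q,s},{q,t},{q,r,s},{q,r,t}}
  A2: {{r},{t},{p,r},{p,t},{q,r},{q,t},{r,s},{r,t},{p,r,t},{q,r,s},{q,r,t}}
  A3: {{p},{q},{r},{p,r},{p,t},{q,r},{q,s},{q,t},{r,s},{r,t},{p,r,t},{q,r,s},{q,r,t}}
  A4: {{r},{s},{p,r},{q,r},{q,s},{r,s},{r,t},{p,r,t},{q,r,s},{q,r,t}}
  A12: {{p,r},{p,t},{p,r,t}} {{q,r},{q,t},{q,r,s},{q,r,t}}
  A13: {{p},{p,r},{p,t},{p,r,t}} {{q},{q,r},{q,s},{q,t},{q,r,s},{q,r,t}}
  A14: {{p,r},{p,r,t}} {{q,r},{q,s},{q,r,s},{q,r,t}}
  A23: {{r},{p,r},{p,t},{q,r},{q,t},{r,s},{r,t},{p,r,t},{q,r,s},{q,r,t}}
  A24: {{r},{p,r},{q,r},{r,s},{r,t},{p,r,t},{q,r,s},{q,r,t}}
  A34: {{r},{p,r},{q,r},{q,s},{r,s},{r,t},{p,r,t},{q,r,s},{q,r,t}}
  A123: {{p,r},{p,t},{p,r,t}} {{q,r},{q,t},{q,r,s},{q,r,t}}
  A124: {{p,r},{p,r,t}} {{q,r},{q,r,s},{q,r,t}}
  A134: {{p,r},{p,r,t}} {{q,r},{q,s},{q,r,s},{q,r,t}}
  A234: {{r},{p,r},{q,r},{r,s},{r,t},{p,r,t},{q,r,s},{q,r,t}}
  A1234: {{p,r},{p,r,t}} {{q,r},{q,r,s},{q,r,t}}
C dims 5,9,7,2; δ0: rk 4, SNF 1^4; δ1: rk 5, SNF 1^5; δ2: rk 2, SNF 1^2
Ȟ^0: (5−4)−0=1 ⇒ Z
Ȟ^1: (9−5)−4=0 ⇒ 0
Ȟ^2: (7−2)−5=0 ⇒ 0

Ȟ^0(U;F) ≅ Z; Ȟ^1(U;F) ≅ 0; Ȟ^2(U;F) ≅ 0


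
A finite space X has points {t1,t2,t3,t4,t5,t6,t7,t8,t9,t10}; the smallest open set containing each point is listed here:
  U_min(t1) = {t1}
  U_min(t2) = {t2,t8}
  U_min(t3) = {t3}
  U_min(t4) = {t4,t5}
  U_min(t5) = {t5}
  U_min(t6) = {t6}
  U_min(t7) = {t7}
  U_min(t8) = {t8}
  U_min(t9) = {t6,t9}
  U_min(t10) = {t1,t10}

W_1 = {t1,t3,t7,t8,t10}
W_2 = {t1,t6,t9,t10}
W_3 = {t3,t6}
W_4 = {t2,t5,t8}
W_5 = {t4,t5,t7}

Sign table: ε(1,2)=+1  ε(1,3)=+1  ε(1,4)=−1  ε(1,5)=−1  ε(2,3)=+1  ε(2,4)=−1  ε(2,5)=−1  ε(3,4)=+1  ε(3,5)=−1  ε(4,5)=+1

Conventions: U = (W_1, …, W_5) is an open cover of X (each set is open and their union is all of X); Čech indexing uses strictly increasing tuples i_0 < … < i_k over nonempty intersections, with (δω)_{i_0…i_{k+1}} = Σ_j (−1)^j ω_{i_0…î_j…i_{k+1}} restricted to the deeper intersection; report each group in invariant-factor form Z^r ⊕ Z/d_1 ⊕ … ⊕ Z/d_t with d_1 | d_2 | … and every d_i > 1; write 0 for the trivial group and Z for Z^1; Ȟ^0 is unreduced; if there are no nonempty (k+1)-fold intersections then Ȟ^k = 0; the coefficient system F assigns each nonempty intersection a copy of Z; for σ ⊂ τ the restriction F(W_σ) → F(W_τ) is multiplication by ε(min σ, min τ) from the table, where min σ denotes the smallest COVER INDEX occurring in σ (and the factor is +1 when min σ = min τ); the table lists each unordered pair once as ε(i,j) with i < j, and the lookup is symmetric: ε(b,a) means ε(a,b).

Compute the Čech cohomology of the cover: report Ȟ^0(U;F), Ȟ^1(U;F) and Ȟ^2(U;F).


nerve of the cover:
  W12={t1,t10} W13={t3} W14={t8} W15={t7} W23={t6} W45={t5}
C dims 5,6; δ0: rk 4, SNF 1^4
Ȟ^0 = (5 − 4) − 0 = 1, so Ȟ^0 ≅ Z
Ȟ^1 = (6 − 0) − 4 = 2, so Ȟ^1 ≅ Z^2
Ȟ^2 = (0 − 0) − 0 = 0, so Ȟ^2 ≅ 0

Ȟ^0(U;F) ≅ Z,  Ȟ^1(U;F) ≅ Z^2,  Ȟ^2(U;F) ≅ 0


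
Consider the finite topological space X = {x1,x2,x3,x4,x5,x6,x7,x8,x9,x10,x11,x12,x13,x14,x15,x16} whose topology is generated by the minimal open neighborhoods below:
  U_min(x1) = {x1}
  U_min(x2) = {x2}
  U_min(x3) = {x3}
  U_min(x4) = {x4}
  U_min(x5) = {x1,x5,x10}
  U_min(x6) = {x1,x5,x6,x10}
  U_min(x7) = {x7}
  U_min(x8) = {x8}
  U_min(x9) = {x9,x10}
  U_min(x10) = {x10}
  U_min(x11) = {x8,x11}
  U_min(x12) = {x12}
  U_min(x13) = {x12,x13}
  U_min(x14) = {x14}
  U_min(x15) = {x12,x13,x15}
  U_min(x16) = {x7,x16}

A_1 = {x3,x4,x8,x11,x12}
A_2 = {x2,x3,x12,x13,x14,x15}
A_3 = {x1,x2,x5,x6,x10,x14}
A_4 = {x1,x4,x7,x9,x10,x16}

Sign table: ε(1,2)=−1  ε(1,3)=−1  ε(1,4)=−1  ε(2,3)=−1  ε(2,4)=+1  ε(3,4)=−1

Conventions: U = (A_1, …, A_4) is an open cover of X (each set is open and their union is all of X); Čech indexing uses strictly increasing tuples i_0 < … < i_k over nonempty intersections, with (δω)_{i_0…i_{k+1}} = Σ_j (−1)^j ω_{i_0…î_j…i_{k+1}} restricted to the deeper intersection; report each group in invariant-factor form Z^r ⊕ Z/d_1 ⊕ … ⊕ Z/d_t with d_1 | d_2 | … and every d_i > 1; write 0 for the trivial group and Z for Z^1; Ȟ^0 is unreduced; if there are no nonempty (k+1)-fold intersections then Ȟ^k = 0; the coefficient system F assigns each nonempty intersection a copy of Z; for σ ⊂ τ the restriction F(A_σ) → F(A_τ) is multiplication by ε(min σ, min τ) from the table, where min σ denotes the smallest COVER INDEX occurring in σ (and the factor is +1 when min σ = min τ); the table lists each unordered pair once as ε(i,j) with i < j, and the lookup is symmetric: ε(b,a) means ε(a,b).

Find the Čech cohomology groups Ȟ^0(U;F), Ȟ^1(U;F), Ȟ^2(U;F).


Ȟ^0(U;F) ≅ Z,  Ȟ^1(U;F) ≅ Z,  Ȟ^2(U;F) ≅ 0

intersection data:
  A12={x3,x12} A14={x4} A23={x2,x14} A34={x1,x10}
C dims 4,4; δ0: rk 3, SNF 1^3
Ȟ^0 = (4 − 3) − 0 = 1, so Ȟ^0 ≅ Z
Ȟ^1 = (4 − 0) − 3 = 1, so Ȟ^1 ≅ Z
Ȟ^2 = (0 − 0) − 0 = 0, so Ȟ^2 ≅ 0


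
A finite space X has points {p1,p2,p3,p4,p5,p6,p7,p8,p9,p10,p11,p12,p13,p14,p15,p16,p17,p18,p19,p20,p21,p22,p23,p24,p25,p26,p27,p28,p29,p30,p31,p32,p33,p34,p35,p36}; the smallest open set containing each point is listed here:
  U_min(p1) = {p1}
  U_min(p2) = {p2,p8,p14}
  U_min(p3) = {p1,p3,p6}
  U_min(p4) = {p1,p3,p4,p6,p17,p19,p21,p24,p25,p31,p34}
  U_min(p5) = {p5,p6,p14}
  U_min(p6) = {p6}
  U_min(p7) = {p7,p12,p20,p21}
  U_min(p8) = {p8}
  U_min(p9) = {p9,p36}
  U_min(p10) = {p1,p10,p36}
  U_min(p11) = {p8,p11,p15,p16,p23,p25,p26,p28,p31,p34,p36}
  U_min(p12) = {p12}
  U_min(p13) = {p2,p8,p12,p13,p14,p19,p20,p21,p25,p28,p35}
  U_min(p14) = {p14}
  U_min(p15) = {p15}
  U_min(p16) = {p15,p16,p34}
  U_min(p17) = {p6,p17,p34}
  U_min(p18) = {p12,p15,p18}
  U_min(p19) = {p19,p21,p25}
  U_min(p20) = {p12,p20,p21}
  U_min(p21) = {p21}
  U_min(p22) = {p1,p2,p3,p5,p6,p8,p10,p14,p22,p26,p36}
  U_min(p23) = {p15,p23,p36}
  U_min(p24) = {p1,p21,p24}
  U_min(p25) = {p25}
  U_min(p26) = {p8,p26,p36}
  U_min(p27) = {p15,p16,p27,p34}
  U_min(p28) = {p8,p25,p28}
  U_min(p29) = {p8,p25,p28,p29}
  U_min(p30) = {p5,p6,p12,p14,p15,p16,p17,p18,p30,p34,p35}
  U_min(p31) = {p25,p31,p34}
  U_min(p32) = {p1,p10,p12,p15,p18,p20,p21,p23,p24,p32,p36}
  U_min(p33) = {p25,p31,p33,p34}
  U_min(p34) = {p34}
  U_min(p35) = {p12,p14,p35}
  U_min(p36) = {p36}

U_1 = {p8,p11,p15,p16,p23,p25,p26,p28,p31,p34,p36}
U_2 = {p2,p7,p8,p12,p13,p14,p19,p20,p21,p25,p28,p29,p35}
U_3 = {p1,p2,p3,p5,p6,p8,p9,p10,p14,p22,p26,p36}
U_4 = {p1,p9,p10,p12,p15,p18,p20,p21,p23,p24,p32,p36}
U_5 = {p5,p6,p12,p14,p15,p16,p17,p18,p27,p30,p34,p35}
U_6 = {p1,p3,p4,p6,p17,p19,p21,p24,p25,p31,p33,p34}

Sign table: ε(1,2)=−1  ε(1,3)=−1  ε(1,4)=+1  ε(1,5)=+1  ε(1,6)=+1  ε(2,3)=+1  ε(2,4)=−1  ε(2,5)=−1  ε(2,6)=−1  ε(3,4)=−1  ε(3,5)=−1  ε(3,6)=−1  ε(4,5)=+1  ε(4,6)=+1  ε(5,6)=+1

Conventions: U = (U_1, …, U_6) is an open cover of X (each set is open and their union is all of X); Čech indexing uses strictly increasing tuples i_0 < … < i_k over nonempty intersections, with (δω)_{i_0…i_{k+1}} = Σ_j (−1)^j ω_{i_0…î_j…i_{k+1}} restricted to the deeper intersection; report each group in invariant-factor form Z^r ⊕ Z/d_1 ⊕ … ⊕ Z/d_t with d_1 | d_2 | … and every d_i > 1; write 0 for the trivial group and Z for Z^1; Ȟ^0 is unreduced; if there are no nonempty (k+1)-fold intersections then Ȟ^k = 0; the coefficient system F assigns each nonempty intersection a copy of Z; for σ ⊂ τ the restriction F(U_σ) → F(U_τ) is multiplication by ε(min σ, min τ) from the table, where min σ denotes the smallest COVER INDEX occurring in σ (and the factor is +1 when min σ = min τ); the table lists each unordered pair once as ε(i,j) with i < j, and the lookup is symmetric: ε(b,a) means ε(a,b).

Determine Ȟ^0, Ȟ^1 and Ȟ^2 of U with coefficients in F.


Ȟ^0 = Z, Ȟ^1 = 0 and Ȟ^2 = Z/2

cover nerve:
  U12={p8,p25,p28} U13={p8,p26,p36} U14={p15,p23,p36} U15={p15,p16,p34} U16={p25,p31,p34} U23={p2,p8,p14} U24={p12,p20,p21} U25={p12,p14,p35} U26={p19,p21,p25} U34={p1,p9,p10,p36} U35={p5,p6,p14} U36={p1,p3,p6} U45={p12,p15,p18} U46={p1,p21,p24} U56={p6,p17,p34}
  U123={p8} U126={p25} U134={p36} U145={p15} U156={p34} U235={p14} U245={p12} U246={p21} U346={p1} U356={p6}
C dims 6,15,10; δ0: rk 5, SNF 1^5; δ1: rk 10, SNF 1^9·2
Ȟ^0: (6−5)−0=1 ⇒ Z
Ȟ^1: (15−10)−5=0 ⇒ 0
Ȟ^2: (10−0)−10=0 plus torsion [2] ⇒ Z/2


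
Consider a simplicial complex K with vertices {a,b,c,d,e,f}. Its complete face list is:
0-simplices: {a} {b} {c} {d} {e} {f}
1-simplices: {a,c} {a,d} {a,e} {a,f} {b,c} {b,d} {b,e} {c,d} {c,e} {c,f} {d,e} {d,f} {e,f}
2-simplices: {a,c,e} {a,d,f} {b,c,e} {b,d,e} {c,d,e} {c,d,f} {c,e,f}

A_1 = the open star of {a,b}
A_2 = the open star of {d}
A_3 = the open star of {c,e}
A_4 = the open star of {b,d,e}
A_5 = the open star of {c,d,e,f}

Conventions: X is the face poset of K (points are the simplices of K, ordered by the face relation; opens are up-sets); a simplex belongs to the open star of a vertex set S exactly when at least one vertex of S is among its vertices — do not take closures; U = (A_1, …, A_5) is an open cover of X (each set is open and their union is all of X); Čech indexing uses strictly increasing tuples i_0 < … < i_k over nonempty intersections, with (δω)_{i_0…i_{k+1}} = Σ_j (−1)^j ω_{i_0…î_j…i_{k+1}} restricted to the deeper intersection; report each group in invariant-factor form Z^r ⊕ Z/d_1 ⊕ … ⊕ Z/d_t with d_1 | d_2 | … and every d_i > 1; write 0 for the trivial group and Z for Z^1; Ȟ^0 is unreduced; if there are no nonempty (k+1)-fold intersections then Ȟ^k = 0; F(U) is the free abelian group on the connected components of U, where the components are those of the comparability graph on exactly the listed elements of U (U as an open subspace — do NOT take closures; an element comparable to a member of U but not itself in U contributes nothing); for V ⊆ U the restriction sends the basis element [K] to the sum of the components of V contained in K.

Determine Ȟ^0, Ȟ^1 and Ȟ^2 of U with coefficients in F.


Ȟ^0(U;F) ≅ Z,  Ȟ^1(U;F) ≅ Z,  Ȟ^2(U;F) ≅ 0

intersection data:
  A1={{a},{b},{a,c},{a,d},{a,e},{a,f},{b,c},{b,d},{b,e},{a,c,e},{a,d,f},{b,c,e},{b,d,e}} A2={{d},{a,d},{b,d},{c,d},{d,e},{d,f},{a,d,f},{b,d,e},{c,d,e},{c,d,f}} A3={{c},{e},{a,c},{a,e},{b,c},{b,e},{c,d},{c,e},{c,f},{d,e},{e,f},{a,c,e},{b,c,e},{b,d,e},{c,d,e},{c,d,f},{c,e,f}} A4={{b},{d},{e},{a,d},{a,e},{b,c},{b,d},{b,e},{c,d},{c,e},{d,e},{d,f},{e,f},{a,c,e},{a,d,f},{b,c,e},{b,d,e},{c,d,e},{c,d,f},{c,e,f}} A5={{c},{d},{e},{f},{a,c},{a,d},{a,e},{a,f},{b,c},{b,d},{b,e},{c,d},{c,e},{c,f},{d,e},{d,f},{e,f},{a,c,e},{a,d,f},{b,c,e},{b,d,e},{c,d,e},{c,d,f},{c,e,f}}
  A12={{a,d},{b,d},{a,d,f},{b,d,e}} A13={{a,c},{a,e},{b,c},{b,e},{a,c,e},{b,c,e},{b,d,e}} A14={{b},{a,d},{a,e},{b,c},{b,d},{b,e},{a,c,e},{a,d,f},{b,c,e},{b,d,e}} A15={{a,c},{a,d},{a,e},{a,f},{b,c},{b,d},{b,e},{a,c,e},{a,d,f},{b,c,e},{b,d,e}} A23={{c,d},{d,e},{b,d,e},{c,d,e},{c,d,f}} A24={{d},{a,d},{b,d},{c,d},{d,e},{d,f},{a,d,f},{b,d,e},{c,d,e},{c,d,f}} A25={{d},{a,d},{b,d},{c,d},{d,e},{d,f},{a,d,f},{b,d,e},{c,d,e},{c,d,f}} A34={{e},{a,e},{b,c},{b,e},{c,d},{c,e},{d,e},{e,f},{a,c,e},{b,c,e},{b,d,e},{c,d,e},{c,d,f},{c,e,f}} A35={{c},{e},{a,c},{a,e},{b,c},{b,e},{c,d},{c,e},{c,f},{d,e},{e,f},{a,c,e},{b,c,e},{b,d,e},{c,d,e},{c,d,f},{c,e,f}} A45={{d},{e},{a,d},{a,e},{b,c},{b,d},{b,e},{c,d},{c,e},{d,e},{d,f},{e,f},{a,c,e},{a,d,f},{b,c,e},{b,d,e},{c,d,e},{c,d,f},{c,e,f}}
  A123={{b,d,e}} A124={{a,d},{b,d},{a,d,f},{b,d,e}} A125={{a,d},{b,d},{a,d,f},{b,d,e}} A134={{a,e},{b,c},{b,e},{a,c,e},{b,c,e},{b,d,e}} A135={{a,c},{a,e},{b,c},{b,e},{a,c,e},{b,c,e},{b,d,e}} A145={{a,d},{a,e},{b,c},{b,d},{b,e},{a,c,e},{a,d,f},{b,c,e},{b,d,e}} A234={{c,d},{d,e},{b,d,e},{c,d,e},{c,d,f}} A235={{c,d},{d,e},{b,d,e},{c,d,e},{c,d,f}} A245={{d},{a,d},{b,d},{c,d},{d,e},{d,f},{a,d,f},{b,d,e},{c,d,e},{c,d,f}} A345={{e},{a,e},{b,c},{b,e},{c,d},{c,e},{d,e},{e,f},{a,c,e},{b,c,e},{b,d,e},{c,d,e},{c,d,f},{c,e,f}}
  A1234={{b,d,e}} A1235={{b,d,e}} A1245={{a,d},{b,d},{a,d,f},{b,d,e}} A1345={{a,e},{b,c},{b,e},{a,c,e},{b,c,e},{b,d,e}} A2345={{c,d},{d,e},{b,d,e},{c,d,e},{c,d,f}}
  A12345={{b,d,e}}
components per intersection:
  A1: {{a},{a,c},{a,d},{a,e},{a,f},{a,c,e},{a,d,f}} {{b},{b,c},{b,d},{b,e},{b,c,e},{b,d,e}}
  A2: {{d},{a,d},{b,d},{c,d},{d,e},{d,f},{a,d,f},{b,d,e},{c,d,e},{c,d,f}}
  A3: {{c},{e},{a,c},{a,e},{b,c},{b,e},{c,d},{c,e},{c,f},{d,e},{e,f},{a,c,e},{b,c,e},{b,d,e},{c,d,e},{c,d,f},{c,e,f}}
  A4: {{b},{d},{e},{a,d},{a,e},{b,c},{b,d},{b,e},{c,d},{c,e},{d,e},{d,f},{e,f},{a,c,e},{a,d,f},{b,c,e},{b,d,e},{c,d,e},{c,d,f},{c,e,f}}
  A5: {{c},{d},{e},{f},{a,c},{a,d},{a,e},{a,f},{b,c},{b,d},{b,e},{c,d},{c,e},{c,f},{d,e},{d,f},{e,f},{a,c,e},{a,d,f},{b,c,e},{b,d,e},{c,d,e},{c,d,f},{c,e,f}}
  A12: {{a,d},{a,d,f}} {{b,d},{b,d,e}}
  A13: {{a,c},{a,e},{a,c,e}} {{b,c},{b,e},{b,c,e},{b,d,e}}
  A14: {{b},{b,c},{b,d},{b,e},{b,c,e},{b,d,e}} {{a,d},{a,d,f}} {{a,e},{a,c,e}}
  A15: {{a,c},{a,e},{a,c,e}} {{a,d},{a,f},{a,d,f}} {{b,c},{b,d},{b,e},{b,c,e},{b,d,e}}
  A23: {{c,d},{d,e},{b,d,e},{c,d,e},{c,d,f}}
  A24: {{d},{a,d},{b,d},{c,d},{d,e},{d,f},{a,d,f},{b,d,e},{c,d,e},{c,d,f}}
  A25: {{d},{a,d},{b,d},{c,d},{d,e},{d,f},{a,d,f},{b,d,e},{c,d,e},{c,d,f}}
  A34: {{e},{a,e},{b,c},{b,e},{c,d},{c,e},{d,e},{e,f},{a,c,e},{b,c,e},{b,d,e},{c,d,e},{c,d,f},{c,e,f}}
  A35: {{c},{e},{a,c},{a,e},{b,c},{b,e},{c,d},{c,e},{c,f},{d,e},{e,f},{a,c,e},{b,c,e},{b,d,e},{c,d,e},{c,d,f},{c,e,f}}
  A45: {{d},{e},{a,d},{a,e},{b,c},{b,d},{b,e},{c,d},{c,e},{d,e},{d,f},{e,f},{a,c,e},{a,d,f},{b,c,e},{b,d,e},{c,d,e},{c,d,f},{c,e,f}}
  A123: {{b,d,e}}
  A124: {{a,d},{a,d,f}} {{b,d},{b,d,e}}
  A125: {{a,d},{a,d,f}} {{b,d},{b,d,e}}
  A134: {{a,e},{a,c,e}} {{b,c},{b,e},{b,c,e},{b,d,e}}
  A135: {{a,c},{a,e},{a,c,e}} {{b,c},{b,e},{b,c,e},{b,d,e}}
  A145: {{a,d},{a,d,f}} {{a,e},{a,c,e}} {{b,c},{b,d},{b,e},{b,c,e},{b,d,e}}
  A234: {{c,d},{d,e},{b,d,e},{c,d,e},{c,d,f}}
  A235: {{c,d},{d,e},{b,d,e},{c,d,e},{c,d,f}}
  A245: {{d},{a,d},{b,d},{c,d},{d,e},{d,f},{a,d,f},{b,d,e},{c,d,e},{c,d,f}}
  A345: {{e},{a,e},{b,c},{b,e},{c,d},{c,e},{d,e},{e,f},{a,c,e},{b,c,e},{b,d,e},{c,d,e},{c,d,f},{c,e,f}}
  A1234: {{b,d,e}}
  A1235: {{b,d,e}}
  A1245: {{a,d},{a,d,f}} {{b,d},{b,d,e}}
  A1345: {{a,e},{a,c,e}} {{b,c},{b,e},{b,c,e},{b,d,e}}
  A2345: {{c,d},{d,e},{b,d,e},{c,d,e},{c,d,f}}
  A12345: {{b,d,e}}
C dims 6,16,16,7; δ0: rk 5, SNF 1^5; δ1: rk 10, SNF 1^10; δ2: rk 6, SNF 1^6
Ȟ^0 = (6 − 5) − 0 = 1, so Ȟ^0 ≅ Z
Ȟ^1 = (16 − 10) − 5 = 1, so Ȟ^1 ≅ Z
Ȟ^2 = (16 − 6) − 10 = 0, so Ȟ^2 ≅ 0


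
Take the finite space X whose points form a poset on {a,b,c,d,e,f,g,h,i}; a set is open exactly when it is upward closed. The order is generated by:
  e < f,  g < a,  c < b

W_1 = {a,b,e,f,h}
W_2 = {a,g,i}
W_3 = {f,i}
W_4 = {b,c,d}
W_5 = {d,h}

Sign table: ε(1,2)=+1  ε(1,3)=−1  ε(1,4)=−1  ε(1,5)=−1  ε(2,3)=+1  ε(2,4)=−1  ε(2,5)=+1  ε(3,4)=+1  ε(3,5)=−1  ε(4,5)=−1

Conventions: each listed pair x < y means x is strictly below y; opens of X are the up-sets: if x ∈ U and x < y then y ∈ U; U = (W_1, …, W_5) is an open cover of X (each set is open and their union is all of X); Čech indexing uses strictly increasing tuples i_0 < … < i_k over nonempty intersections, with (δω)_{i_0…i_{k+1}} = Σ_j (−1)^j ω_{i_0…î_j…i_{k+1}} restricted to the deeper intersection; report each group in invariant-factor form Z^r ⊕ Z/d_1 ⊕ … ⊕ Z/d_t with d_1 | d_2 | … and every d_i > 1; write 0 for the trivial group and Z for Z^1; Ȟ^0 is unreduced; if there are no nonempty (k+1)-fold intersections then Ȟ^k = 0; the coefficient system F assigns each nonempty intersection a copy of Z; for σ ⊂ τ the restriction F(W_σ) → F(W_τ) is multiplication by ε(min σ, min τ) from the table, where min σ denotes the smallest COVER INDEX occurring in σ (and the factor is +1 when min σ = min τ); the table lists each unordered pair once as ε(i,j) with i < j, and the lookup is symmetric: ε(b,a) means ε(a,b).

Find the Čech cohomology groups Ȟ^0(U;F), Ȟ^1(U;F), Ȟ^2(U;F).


Ȟ^0 = 0; Ȟ^1 = Z ⊕ Z/2; Ȟ^2 = 0

nerve of the cover:
  W12={a} W13={f} W14={b} W15={h} W23={i} W45={d}
C dims 5,6; δ0: rk 5, SNF 1^4·2
Ȟ^0 = (5 − 5) − 0 = 0, so Ȟ^0 ≅ 0
Ȟ^1 = (6 − 0) − 5 = 1 plus torsion [2], so Ȟ^1 ≅ Z ⊕ Z/2
Ȟ^2 = (0 − 0) − 0 = 0, so Ȟ^2 ≅ 0


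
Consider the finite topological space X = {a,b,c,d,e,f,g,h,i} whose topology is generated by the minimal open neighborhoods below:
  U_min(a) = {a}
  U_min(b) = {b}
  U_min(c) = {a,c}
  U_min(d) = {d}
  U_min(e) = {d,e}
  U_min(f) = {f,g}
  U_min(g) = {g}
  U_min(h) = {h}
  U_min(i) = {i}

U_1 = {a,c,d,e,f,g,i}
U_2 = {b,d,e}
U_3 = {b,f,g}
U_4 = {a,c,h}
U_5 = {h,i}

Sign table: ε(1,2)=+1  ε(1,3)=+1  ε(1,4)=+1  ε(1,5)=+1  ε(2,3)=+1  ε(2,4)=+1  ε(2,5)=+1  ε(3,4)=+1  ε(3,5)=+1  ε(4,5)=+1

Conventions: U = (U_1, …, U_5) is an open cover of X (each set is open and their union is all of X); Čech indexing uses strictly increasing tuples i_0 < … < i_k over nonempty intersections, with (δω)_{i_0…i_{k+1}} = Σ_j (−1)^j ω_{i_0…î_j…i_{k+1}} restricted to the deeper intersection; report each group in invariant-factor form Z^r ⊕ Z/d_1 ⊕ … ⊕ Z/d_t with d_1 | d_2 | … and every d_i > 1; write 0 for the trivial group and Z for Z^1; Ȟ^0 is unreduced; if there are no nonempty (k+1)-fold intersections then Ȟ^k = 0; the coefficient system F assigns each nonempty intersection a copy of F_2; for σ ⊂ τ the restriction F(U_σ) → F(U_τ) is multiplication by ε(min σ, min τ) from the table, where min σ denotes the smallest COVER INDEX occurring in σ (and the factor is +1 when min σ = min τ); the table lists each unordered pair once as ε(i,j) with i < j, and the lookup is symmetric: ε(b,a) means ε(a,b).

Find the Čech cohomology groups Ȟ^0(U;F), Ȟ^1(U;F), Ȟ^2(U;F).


Ȟ^0(U;F) ≅ Z/2; Ȟ^1(U;F) ≅ Z/2 ⊕ Z/2; Ȟ^2(U;F) ≅ 0

cover nerve:
  U12={d,e} U13={f,g} U14={a,c} U15={i} U23={b} U45={h}
C dims 5,6; δ0: rk_F2 4
Ȟ^0: (5−4)−0=1 ⇒ Z/2
Ȟ^1: (6−0)−4=2 ⇒ Z/2 ⊕ Z/2
Ȟ^2: (0−0)−0=0 ⇒ 0


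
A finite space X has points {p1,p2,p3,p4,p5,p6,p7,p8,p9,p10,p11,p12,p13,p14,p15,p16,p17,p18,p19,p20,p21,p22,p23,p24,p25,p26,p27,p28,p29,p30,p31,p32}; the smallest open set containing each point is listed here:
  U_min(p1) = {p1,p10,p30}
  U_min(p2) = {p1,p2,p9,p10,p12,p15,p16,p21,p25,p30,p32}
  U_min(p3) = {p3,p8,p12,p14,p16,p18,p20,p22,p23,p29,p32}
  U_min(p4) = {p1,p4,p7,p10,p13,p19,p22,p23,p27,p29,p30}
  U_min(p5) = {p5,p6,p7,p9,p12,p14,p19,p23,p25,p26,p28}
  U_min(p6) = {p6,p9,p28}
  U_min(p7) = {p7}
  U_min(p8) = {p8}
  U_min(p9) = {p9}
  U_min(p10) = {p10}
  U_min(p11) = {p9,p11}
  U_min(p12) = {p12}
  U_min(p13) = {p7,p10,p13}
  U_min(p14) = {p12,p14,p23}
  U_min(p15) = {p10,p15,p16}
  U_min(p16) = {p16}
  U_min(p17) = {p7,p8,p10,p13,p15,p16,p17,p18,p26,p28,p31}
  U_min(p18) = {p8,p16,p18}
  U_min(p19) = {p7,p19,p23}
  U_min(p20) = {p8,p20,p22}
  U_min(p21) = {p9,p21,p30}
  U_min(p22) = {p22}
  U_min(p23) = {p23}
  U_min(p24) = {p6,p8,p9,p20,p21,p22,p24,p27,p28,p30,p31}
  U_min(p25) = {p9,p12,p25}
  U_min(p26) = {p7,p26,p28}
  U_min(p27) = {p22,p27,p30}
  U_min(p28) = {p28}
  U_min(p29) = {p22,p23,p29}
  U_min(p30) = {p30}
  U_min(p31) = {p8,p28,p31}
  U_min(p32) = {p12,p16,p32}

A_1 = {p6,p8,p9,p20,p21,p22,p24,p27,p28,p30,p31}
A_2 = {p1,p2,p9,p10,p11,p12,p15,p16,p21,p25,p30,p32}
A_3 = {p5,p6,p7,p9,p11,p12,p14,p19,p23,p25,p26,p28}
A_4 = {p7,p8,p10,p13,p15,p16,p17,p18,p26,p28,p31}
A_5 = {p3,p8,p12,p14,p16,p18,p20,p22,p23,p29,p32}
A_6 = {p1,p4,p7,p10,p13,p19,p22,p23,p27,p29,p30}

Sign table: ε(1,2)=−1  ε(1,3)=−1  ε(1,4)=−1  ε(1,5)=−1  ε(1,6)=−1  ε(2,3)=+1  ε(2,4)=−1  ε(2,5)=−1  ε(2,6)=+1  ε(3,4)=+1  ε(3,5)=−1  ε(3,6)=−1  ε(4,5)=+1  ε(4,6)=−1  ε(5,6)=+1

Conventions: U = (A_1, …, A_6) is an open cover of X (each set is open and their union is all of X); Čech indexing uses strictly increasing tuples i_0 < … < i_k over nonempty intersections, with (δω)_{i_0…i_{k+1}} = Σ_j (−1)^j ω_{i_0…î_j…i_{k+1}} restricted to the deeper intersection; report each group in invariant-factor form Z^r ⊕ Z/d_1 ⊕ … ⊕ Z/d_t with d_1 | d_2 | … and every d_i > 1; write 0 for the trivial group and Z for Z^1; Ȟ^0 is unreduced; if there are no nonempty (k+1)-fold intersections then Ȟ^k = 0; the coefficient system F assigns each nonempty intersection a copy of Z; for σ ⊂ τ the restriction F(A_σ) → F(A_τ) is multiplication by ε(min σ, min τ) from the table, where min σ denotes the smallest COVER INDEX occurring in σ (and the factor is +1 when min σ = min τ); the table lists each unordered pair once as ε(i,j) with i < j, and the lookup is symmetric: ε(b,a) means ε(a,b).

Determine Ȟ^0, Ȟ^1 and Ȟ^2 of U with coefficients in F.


nonempty intersections:
  A12={p9,p21,p30} A13={p6,p9,p28} A14={p8,p28,p31} A15={p8,p20,p22} A16={p22,p27,p30} A23={p9,p11,p12,p25} A24={p10,p15,p16} A25={p12,p16,p32} A26={p1,p10,p30} A34={p7,p26,p28} A35={p12,p14,p23} A36={p7,p19,p23} A45={p8,p16,p18} A46={p7,p10,p13} A56={p22,p23,p29}
  A123={p9} A126={p30} A134={p28} A145={p8} A156={p22} A235={p12} A245={p16} A246={p10} A346={p7} A356={p23}
C dims 6,15,10; δ0: rk 6, SNF 1^5·2; δ1: rk 9, SNF 1^9
Ȟ^0: (6−6)−0=0 ⇒ 0
Ȟ^1: (15−9)−6=0 plus torsion [2] ⇒ Z/2
Ȟ^2: (10−0)−9=1 ⇒ Z

Ȟ^0(U;F) ≅ 0; Ȟ^1(U;F) ≅ Z/2; Ȟ^2(U;F) ≅ Z


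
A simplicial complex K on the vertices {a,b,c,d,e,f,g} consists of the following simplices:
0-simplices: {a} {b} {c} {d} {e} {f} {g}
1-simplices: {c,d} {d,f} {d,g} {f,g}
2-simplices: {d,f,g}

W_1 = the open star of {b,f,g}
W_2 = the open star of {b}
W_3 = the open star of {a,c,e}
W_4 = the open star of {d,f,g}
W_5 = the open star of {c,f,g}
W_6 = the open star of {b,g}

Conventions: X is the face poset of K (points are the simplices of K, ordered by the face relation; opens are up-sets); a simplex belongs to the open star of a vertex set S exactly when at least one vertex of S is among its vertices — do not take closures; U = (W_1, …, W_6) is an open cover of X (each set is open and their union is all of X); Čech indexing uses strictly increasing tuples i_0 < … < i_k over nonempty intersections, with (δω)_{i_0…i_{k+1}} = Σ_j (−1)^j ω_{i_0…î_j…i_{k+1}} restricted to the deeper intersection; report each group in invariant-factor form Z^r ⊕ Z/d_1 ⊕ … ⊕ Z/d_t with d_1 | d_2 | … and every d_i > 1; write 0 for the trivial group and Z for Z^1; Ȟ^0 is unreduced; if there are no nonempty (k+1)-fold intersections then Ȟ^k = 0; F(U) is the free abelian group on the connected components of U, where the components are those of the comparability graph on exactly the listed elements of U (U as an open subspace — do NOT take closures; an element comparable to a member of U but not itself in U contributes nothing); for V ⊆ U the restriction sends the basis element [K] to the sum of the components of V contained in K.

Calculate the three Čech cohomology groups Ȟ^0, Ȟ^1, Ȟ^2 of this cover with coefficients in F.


cover nerve:
  W1={{b},{f},{g},{d,f},{d,g},{f,g},{d,f,g}} W2={{b}} W3={{a},{c},{e},{c,d}} W4={{d},{f},{g},{c,d},{d,f},{d,g},{f,g},{d,f,g}} W5={{c},{f},{g},{c,d},{d,f},{d,g},{f,g},{d,f,g}} W6={{b},{g},{d,g},{f,g},{d,f,g}}
  W12={{b}} W14={{f},{g},{d,f},{d,g},{f,g},{d,f,g}} W15={{f},{g},{d,f},{d,g},{f,g},{d,f,g}} W16={{b},{g},{d,g},{f,g},{d,f,g}} W26={{b}} W34={{c,d}} W35={{c},{c,d}} W45={{f},{g},{c,d},{d,f},{d,g},{f,g},{d,f,g}} W46={{g},{d,g},{f,g},{d,f,g}} W56={{g},{d,g},{f,g},{d,f,g}}
  W126={{b}} W145={{f},{g},{d,f},{d,g},{f,g},{d,f,g}} W146={{g},{d,g},{f,g},{d,f,g}} W156={{g},{d,g},{f,g},{d,f,g}} W345={{c,d}} W456={{g},{d,g},{f,g},{d,f,g}}
  W1456={{g},{d,g},{f,g},{d,f,g}}
components per intersection:
  W1: {{b}} {{f},{g},{d,f},{d,g},{f,g},{d,f,g}}
  W2: {{b}}
  W3: {{a}} {{c},{c,d}} {{e}}
  W4: {{d},{f},{g},{c,d},{d,f},{d,g},{f,g},{d,f,g}}
  W5: {{c},{c,d}} {{f},{g},{d,f},{d,g},{f,g},{d,f,g}}
  W6: {{b}} {{g},{d,g},{f,g},{d,f,g}}
  W12: {{b}}
  W14: {{f},{g},{d,f},{d,g},{f,g},{d,f,g}}
  W15: {{f},{g},{d,f},{d,g},{f,g},{d,f,g}}
  W16: {{b}} {{g},{d,g},{f,g},{d,f,g}}
  W26: {{b}}
  W34: {{c,d}}
  W35: {{c},{c,d}}
  W45: {{f},{g},{d,f},{d,g},{f,g},{d,f,g}} {{c,d}}
  W46: {{g},{d,g},{f,g},{d,f,g}}
  W56: {{g},{d,g},{f,g},{d,f,g}}
  W126: {{b}}
  W145: {{f},{g},{d,f},{d,g},{f,g},{d,f,g}}
  W146: {{g},{d,g},{f,g},{d,f,g}}
  W156: {{g},{d,g},{f,g},{d,f,g}}
  W345: {{c,d}}
  W456: {{g},{d,g},{f,g},{d,f,g}}
  W1456: {{g},{d,g},{f,g},{d,f,g}}
C dims 11,12,6,1; δ0: rk 7, SNF 1^7; δ1: rk 5, SNF 1^5; δ2: rk 1, SNF 1^1
Ȟ^0: (11−7)−0=4 ⇒ Z^4
Ȟ^1: (12−5)−7=0 ⇒ 0
Ȟ^2: (6−1)−5=0 ⇒ 0

Ȟ^0 ≅ Z^4; Ȟ^1 ≅ 0; Ȟ^2 ≅ 0


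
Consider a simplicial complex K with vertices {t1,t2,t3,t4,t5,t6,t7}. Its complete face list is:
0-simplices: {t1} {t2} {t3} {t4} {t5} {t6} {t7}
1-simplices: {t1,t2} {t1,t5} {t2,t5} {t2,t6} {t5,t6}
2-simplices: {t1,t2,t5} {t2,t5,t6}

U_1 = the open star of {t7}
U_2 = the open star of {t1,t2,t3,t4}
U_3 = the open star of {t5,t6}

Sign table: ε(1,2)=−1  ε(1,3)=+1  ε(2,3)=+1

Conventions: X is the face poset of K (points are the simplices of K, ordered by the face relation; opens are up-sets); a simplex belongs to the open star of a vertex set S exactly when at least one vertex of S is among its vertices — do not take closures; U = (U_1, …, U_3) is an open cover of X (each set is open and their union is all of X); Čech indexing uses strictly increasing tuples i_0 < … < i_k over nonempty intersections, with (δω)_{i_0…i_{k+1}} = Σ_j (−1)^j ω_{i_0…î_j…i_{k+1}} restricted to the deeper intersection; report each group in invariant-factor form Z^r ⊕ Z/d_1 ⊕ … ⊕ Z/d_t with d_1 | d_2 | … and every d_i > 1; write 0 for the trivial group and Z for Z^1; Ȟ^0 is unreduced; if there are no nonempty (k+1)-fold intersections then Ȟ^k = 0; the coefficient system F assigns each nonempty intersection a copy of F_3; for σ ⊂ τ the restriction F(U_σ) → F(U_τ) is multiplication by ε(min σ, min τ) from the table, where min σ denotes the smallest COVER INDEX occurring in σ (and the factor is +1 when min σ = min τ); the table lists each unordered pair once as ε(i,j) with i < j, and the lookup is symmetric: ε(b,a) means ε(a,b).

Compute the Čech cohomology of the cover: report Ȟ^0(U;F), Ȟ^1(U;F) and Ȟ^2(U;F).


nerve of the cover:
  U1={{t7}} U2={{t1},{t2},{t3},{t4},{t1,t2},{t1,t5},{t2,t5},{t2,t6},{t1,t2,t5},{t2,t5,t6}} U3={{t5},{t6},{t1,t5},{t2,t5},{t2,t6},{t5,t6},{t1,t2,t5},{t2,t5,t6}}
  U23={{t1,t5},{t2,t5},{t2,t6},{t1,t2,t5},{t2,t5,t6}}
C dims 3,1; δ0: rk_F3 1
Ȟ^0 = (3 − 1) − 0 = 2, so Ȟ^0 ≅ Z/3 ⊕ Z/3
Ȟ^1 = (1 − 0) − 1 = 0, so Ȟ^1 ≅ 0
Ȟ^2 = (0 − 0) − 0 = 0, so Ȟ^2 ≅ 0

Ȟ^0(U;F) ≅ Z/3 ⊕ Z/3; Ȟ^1(U;F) ≅ 0; Ȟ^2(U;F) ≅ 0
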